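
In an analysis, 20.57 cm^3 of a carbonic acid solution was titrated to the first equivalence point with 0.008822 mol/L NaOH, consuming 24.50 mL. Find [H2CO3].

n(NaOH) = 0.008822 x 0.02450 = 0.0002161 mol.
At the first equivalence point, 1 mol OH^- react per mol H2CO3, so n(H2CO3) = 0.0002161 / 1 = 0.0002161 mol.
[H2CO3] = 0.0002161 / 0.02057 L = 0.0105 M.

0.0105 M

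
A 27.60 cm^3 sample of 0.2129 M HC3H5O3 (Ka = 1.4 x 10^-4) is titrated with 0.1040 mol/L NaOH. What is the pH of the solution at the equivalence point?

n(HC3H5O3) = 0.2129 x 0.02760 = 0.005876 mol; V(NaOH) at equivalence = 0.005876/0.1040 = 0.05650 L.
At equivalence all the acid is converted to C3H5O3-; total volume = 0.02760 + 0.05650 = 0.08410 L, so [C3H5O3-] = 0.005876/0.08410 = 0.06987 M.
Kb = Kw/Ka = 1.0e-14 / 1.4 x 10^-4 = 7.14e-11.
[OH^-] = sqrt(Kb x [C3H5O3-]) = sqrt(7.14e-11 x 0.06987) = 2.23e-6 M.
pOH = 5.65, so pH = 14.00 - 5.65 = 8.35.

8.35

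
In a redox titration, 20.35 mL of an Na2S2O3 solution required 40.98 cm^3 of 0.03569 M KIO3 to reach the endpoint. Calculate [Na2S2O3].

n(KIO3) = 0.03569 x 0.04098 = 0.001463 mol.
From the balanced equation, 1 mol KIO3 reacts with 6 mol Na2S2O3, so n(Na2S2O3) = 0.001463 x 6/1 = 0.008775 mol.
[Na2S2O3] = 0.008775 / 0.02035 L = 0.431 M.

0.431 M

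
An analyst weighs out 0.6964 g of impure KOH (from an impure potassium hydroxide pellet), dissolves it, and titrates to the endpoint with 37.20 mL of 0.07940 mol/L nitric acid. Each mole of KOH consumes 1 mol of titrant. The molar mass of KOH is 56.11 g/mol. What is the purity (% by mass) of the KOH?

n(HNO3) = 0.07940 x 0.03720 = 0.002954 mol.
n(KOH) = 0.002954 / 1 = 0.002954 mol.
mass of KOH = 0.002954 x 56.11 = 0.1657 g.
% purity = 0.1657 / 0.6964 x 100 = 23.8%.

23.8%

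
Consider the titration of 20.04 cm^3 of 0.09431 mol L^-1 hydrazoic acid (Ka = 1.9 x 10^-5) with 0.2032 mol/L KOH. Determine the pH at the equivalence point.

8.77

n(HN3) = 0.09431 x 0.02004 = 0.001890 mol; V(KOH) at equivalence = 0.001890/0.2032 = 0.009301 L.
At equivalence all the acid is converted to N3-; total volume = 0.02004 + 0.009301 = 0.02934 L, so [N3-] = 0.001890/0.02934 = 0.06441 M.
Kb = Kw/Ka = 1.0e-14 / 1.9 x 10^-5 = 5.26e-10.
[OH^-] = sqrt(Kb x [N3-]) = sqrt(5.26e-10 x 0.06441) = 5.82e-6 M.
pOH = 5.23, so pH = 14.00 - 5.23 = 8.77.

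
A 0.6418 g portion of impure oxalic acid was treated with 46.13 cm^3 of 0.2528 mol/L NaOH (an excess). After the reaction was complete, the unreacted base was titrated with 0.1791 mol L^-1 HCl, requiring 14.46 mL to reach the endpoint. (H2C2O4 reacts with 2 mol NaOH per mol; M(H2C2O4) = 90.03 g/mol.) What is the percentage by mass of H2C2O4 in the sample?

Total n(NaOH) added = 0.2528 x 0.04613 = 0.01166 mol.
n(HCl) used = 0.1791 x 0.01446 = 0.002590 mol, which equals the excess n(NaOH).
So n(NaOH) consumed by the sample = 0.01166 - 0.002590 = 0.009072 mol.
n(H2C2O4) = 0.009072 / 2 = 0.004536 mol.
mass H2C2O4 = 0.004536 x 90.03 = 0.4084 g, so %H2C2O4 = 0.4084/0.6418 x 100 = 63.6%.

63.6%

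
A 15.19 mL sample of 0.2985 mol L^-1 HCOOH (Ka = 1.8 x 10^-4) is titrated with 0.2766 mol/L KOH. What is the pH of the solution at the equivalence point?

8.45

n(HCOOH) = 0.2985 x 0.01519 = 0.004534 mol; V(KOH) at equivalence = 0.004534/0.2766 = 0.01639 L.
At equivalence all the acid is converted to HCOO-; total volume = 0.01519 + 0.01639 = 0.03158 L, so [HCOO-] = 0.004534/0.03158 = 0.1436 M.
Kb = Kw/Ka = 1.0e-14 / 1.8 x 10^-4 = 5.56e-11.
[OH^-] = sqrt(Kb x [HCOO-]) = sqrt(5.56e-11 x 0.1436) = 2.82e-6 M.
pOH = 5.55, so pH = 14.00 - 5.55 = 8.45.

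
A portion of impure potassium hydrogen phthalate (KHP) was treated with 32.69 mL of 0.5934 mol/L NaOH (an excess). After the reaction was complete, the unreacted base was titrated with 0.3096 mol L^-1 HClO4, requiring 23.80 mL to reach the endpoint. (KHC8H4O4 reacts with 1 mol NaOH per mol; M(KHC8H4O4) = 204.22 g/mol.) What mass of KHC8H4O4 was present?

Total n(NaOH) added = 0.5934 x 0.03269 = 0.01940 mol.
n(HClO4) used = 0.3096 x 0.02380 = 0.007368 mol, which equals the excess n(NaOH).
So n(NaOH) consumed by the sample = 0.01940 - 0.007368 = 0.01203 mol.
n(KHC8H4O4) = 0.01203 / 1 = 0.01203 mol.
mass = 0.01203 mol x 204.22 g/mol = 2.46 g.

2.46 g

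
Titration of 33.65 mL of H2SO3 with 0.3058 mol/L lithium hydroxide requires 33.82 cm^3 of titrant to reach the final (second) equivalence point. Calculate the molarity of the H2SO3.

0.154 M

n(LiOH) = 0.3058 x 0.03382 = 0.01034 mol.
At the final (second) equivalence point, 2 mol OH^- react per mol H2SO3, so n(H2SO3) = 0.01034 / 2 = 0.005171 mol.
[H2SO3] = 0.005171 / 0.03365 L = 0.154 M.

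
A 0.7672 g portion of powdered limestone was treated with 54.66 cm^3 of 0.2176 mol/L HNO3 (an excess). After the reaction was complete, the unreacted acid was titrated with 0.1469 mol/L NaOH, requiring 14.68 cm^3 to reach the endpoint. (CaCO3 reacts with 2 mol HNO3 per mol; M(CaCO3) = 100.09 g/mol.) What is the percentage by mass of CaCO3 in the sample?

63.5%

Total n(HNO3) added = 0.2176 x 0.05466 = 0.01189 mol.
n(NaOH) used = 0.1469 x 0.01468 = 0.002156 mol, which equals the excess n(HNO3).
So n(HNO3) consumed by the sample = 0.01189 - 0.002156 = 0.009738 mol.
n(CaCO3) = 0.009738 / 2 = 0.004869 mol.
mass CaCO3 = 0.004869 x 100.09 = 0.4873 g, so %CaCO3 = 0.4873/0.7672 x 100 = 63.5%.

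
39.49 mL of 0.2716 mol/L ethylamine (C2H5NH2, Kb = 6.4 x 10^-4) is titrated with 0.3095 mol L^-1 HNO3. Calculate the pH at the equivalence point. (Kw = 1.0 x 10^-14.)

5.82

n(C2H5NH2) = 0.2716 x 0.03949 = 0.01073 mol; V(HNO3) at equivalence = 0.01073/0.3095 = 0.03465 L.
At equivalence the base is fully converted to C2H5NH3+; total volume = 0.07414 L, so [C2H5NH3+] = 0.01073/0.07414 = 0.1447 M.
Ka(C2H5NH3+) = Kw/Kb = 1.0e-14 / 6.4 x 10^-4 = 1.56e-11.
[H^+] = sqrt(Ka x [C2H5NH3+]) = sqrt(1.56e-11 x 0.1447) = 1.50e-6 M.
pH = -log(1.50e-6) = 5.82.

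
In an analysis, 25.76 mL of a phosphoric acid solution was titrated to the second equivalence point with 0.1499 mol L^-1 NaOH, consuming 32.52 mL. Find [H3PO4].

0.0946 M

n(NaOH) = 0.1499 x 0.03252 = 0.004875 mol.
At the second equivalence point, 2 mol OH^- react per mol H3PO4, so n(H3PO4) = 0.004875 / 2 = 0.002437 mol.
[H3PO4] = 0.002437 / 0.02576 L = 0.0946 M.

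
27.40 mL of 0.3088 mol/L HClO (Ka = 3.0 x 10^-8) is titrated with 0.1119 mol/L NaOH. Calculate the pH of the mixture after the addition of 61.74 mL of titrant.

8.17

Initial n(HClO) = 0.3088 x 0.02740 = 0.008461 mol.
n(NaOH) added = 0.1119 x 0.06174 = 0.006909 mol, converting that many moles of HClO to ClO-.
Remaining n(HClO) = 0.001552 mol; n(ClO-) = 0.006909 mol.
By Henderson-Hasselbalch, pH = pKa + log([A^-]/[HA]) = 7.52 + log(0.006909/0.001552) = 7.52 + (+0.65) = 8.17.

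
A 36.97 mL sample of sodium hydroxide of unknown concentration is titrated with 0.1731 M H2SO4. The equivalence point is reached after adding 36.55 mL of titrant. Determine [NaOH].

n(H2SO4) delivered = 0.1731 x 0.03655 = 0.006327 mol.
The reaction is 2 NaOH + 1 H2SO4, so n(NaOH) = 0.006327 x 2/1 = 0.01265 mol.
[NaOH] = 0.01265 mol / 0.03697 L = 0.342 M.

0.342 M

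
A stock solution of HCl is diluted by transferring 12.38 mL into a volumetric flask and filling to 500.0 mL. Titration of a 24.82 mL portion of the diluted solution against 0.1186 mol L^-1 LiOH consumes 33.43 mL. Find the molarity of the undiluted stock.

n(LiOH) = 0.1186 x 0.03343 = 0.003965 mol.
n(HCl) in the aliquot = 0.003965 mol.
[diluted HCl] = 0.003965 / 0.02482 = 0.1597 M.
Dilution factor = 500.0/12.38 = 40.39, so [stock] = 0.1597 x 40.39 = 6.45 M.

6.45 M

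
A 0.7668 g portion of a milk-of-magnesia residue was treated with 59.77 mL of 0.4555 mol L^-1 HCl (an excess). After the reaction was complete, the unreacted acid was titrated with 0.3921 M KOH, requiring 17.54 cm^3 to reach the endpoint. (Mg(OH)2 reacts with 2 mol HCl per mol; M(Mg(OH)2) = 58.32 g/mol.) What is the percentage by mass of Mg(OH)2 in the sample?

77.4%

Total n(HCl) added = 0.4555 x 0.05977 = 0.02723 mol.
n(KOH) used = 0.3921 x 0.01754 = 0.006877 mol, which equals the excess n(HCl).
So n(HCl) consumed by the sample = 0.02723 - 0.006877 = 0.02035 mol.
n(Mg(OH)2) = 0.02035 / 2 = 0.01017 mol.
mass Mg(OH)2 = 0.01017 x 58.32 = 0.5933 g, so %Mg(OH)2 = 0.5933/0.7668 x 100 = 77.4%.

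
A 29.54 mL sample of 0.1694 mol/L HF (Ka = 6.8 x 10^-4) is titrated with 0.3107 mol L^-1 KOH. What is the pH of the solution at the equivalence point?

n(HF) = 0.1694 x 0.02954 = 0.005004 mol; V(KOH) at equivalence = 0.005004/0.3107 = 0.01611 L.
At equivalence all the acid is converted to F-; total volume = 0.02954 + 0.01611 = 0.04565 L, so [F-] = 0.005004/0.04565 = 0.1096 M.
Kb = Kw/Ka = 1.0e-14 / 6.8 x 10^-4 = 1.47e-11.
[OH^-] = sqrt(Kb x [F-]) = sqrt(1.47e-11 x 0.1096) = 1.27e-6 M.
pOH = 5.90, so pH = 14.00 - 5.90 = 8.10.

8.10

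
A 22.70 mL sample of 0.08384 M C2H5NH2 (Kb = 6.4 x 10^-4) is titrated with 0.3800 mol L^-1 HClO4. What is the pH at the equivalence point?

n(C2H5NH2) = 0.08384 x 0.02270 = 0.001903 mol; V(HClO4) at equivalence = 0.001903/0.3800 = 0.005008 L.
At equivalence the base is fully converted to C2H5NH3+; total volume = 0.02771 L, so [C2H5NH3+] = 0.001903/0.02771 = 0.06869 M.
Ka(C2H5NH3+) = Kw/Kb = 1.0e-14 / 6.4 x 10^-4 = 1.56e-11.
[H^+] = sqrt(Ka x [C2H5NH3+]) = sqrt(1.56e-11 x 0.06869) = 1.04e-6 M.
pH = -log(1.04e-6) = 5.98.

5.98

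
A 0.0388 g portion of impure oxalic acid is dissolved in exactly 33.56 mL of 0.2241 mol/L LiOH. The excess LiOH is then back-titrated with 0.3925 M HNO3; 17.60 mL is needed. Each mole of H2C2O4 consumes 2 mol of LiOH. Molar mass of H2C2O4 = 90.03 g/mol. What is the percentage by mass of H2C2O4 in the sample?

Total n(LiOH) added = 0.2241 x 0.03356 = 0.007521 mol.
n(HNO3) used = 0.3925 x 0.01760 = 0.006908 mol, which equals the excess n(LiOH).
So n(LiOH) consumed by the sample = 0.007521 - 0.006908 = 0.0006128 mol.
n(H2C2O4) = 0.0006128 / 2 = 0.0003064 mol.
mass H2C2O4 = 0.0003064 x 90.03 = 0.02759 g, so %H2C2O4 = 0.02759/0.0388 x 100 = 71.1%.

71.1%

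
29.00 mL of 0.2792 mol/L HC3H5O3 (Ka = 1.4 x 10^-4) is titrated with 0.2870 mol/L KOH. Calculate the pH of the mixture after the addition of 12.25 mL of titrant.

3.74

Initial n(HC3H5O3) = 0.2792 x 0.02900 = 0.008097 mol.
n(KOH) added = 0.2870 x 0.01225 = 0.003516 mol, converting that many moles of HC3H5O3 to C3H5O3-.
Remaining n(HC3H5O3) = 0.004581 mol; n(C3H5O3-) = 0.003516 mol.
By Henderson-Hasselbalch, pH = pKa + log([A^-]/[HA]) = 3.85 + log(0.003516/0.004581) = 3.85 + (-0.11) = 3.74.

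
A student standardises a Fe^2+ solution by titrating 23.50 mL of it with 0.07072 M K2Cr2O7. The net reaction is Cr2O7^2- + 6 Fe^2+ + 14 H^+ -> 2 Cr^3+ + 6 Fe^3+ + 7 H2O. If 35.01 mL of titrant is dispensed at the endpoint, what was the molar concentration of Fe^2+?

n(K2Cr2O7) = 0.07072 x 0.03501 = 0.002476 mol.
From the balanced equation, 1 mol K2Cr2O7 reacts with 6 mol Fe^2+, so n(Fe^2+) = 0.002476 x 6/1 = 0.01486 mol.
[Fe^2+] = 0.01486 / 0.02350 L = 0.632 M.

0.632 M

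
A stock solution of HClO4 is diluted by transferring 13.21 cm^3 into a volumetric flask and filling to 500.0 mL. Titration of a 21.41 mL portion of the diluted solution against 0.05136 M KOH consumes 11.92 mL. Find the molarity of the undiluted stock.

1.08 M

n(KOH) = 0.05136 x 0.01192 = 0.0006122 mol.
n(HClO4) in the aliquot = 0.0006122 mol.
[diluted HClO4] = 0.0006122 / 0.02141 = 0.02859 M.
Dilution factor = 500.0/13.21 = 37.85, so [stock] = 0.02859 x 37.85 = 1.08 M.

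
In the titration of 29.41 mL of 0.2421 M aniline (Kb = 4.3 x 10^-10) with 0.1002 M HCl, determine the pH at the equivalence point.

n(C6H5NH2) = 0.2421 x 0.02941 = 0.007120 mol; V(HCl) at equivalence = 0.007120/0.1002 = 0.07106 L.
At equivalence the base is fully converted to C6H5NH3+; total volume = 0.1005 L, so [C6H5NH3+] = 0.007120/0.1005 = 0.07087 M.
Ka(C6H5NH3+) = Kw/Kb = 1.0e-14 / 4.3 x 10^-10 = 2.33e-5.
[H^+] = sqrt(Ka x [C6H5NH3+]) = sqrt(2.33e-5 x 0.07087) = 0.00128 M.
pH = -log(0.00128) = 2.89.

2.89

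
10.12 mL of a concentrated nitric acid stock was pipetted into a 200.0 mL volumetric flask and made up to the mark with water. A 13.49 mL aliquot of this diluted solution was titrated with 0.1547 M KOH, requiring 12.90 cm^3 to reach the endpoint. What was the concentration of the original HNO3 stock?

n(KOH) = 0.1547 x 0.01290 = 0.001996 mol.
n(HNO3) in the aliquot = 0.001996 mol.
[diluted HNO3] = 0.001996 / 0.01349 = 0.1479 M.
Dilution factor = 200.0/10.12 = 19.76, so [stock] = 0.1479 x 19.76 = 2.92 M.

2.92 M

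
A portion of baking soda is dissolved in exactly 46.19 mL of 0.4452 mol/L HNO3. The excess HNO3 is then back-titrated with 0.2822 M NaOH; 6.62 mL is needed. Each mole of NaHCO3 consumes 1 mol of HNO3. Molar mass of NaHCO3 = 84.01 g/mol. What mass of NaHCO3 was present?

1.57 g

Total n(HNO3) added = 0.4452 x 0.04619 = 0.02056 mol.
n(NaOH) used = 0.2822 x 0.006620 = 0.001868 mol, which equals the excess n(HNO3).
So n(HNO3) consumed by the sample = 0.02056 - 0.001868 = 0.01870 mol.
n(NaHCO3) = 0.01870 / 1 = 0.01870 mol.
mass = 0.01870 mol x 84.01 g/mol = 1.57 g.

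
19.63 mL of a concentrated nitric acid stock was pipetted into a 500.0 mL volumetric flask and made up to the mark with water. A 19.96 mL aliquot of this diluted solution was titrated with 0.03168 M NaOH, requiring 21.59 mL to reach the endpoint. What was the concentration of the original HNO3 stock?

n(NaOH) = 0.03168 x 0.02159 = 0.0006840 mol.
n(HNO3) in the aliquot = 0.0006840 mol.
[diluted HNO3] = 0.0006840 / 0.01996 = 0.03427 M.
Dilution factor = 500.0/19.63 = 25.47, so [stock] = 0.03427 x 25.47 = 0.873 M.

0.873 M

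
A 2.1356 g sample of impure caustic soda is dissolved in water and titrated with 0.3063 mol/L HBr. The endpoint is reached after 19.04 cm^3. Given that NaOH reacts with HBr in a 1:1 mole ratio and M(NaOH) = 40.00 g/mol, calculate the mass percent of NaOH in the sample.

n(HBr) = 0.3063 x 0.01904 = 0.005832 mol.
n(NaOH) = 0.005832 / 1 = 0.005832 mol.
mass of NaOH = 0.005832 x 40.00 = 0.2333 g.
% purity = 0.2333 / 2.1356 x 100 = 10.9%.

10.9%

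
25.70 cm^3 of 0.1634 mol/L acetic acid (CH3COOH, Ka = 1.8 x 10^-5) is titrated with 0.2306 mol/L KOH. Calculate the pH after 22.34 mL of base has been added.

12.30

n(acid) = 0.1634 x 0.02570 = 0.004199 mol; n(KOH) added = 0.2306 x 0.02234 = 0.005152 mol.
Base is in excess by 0.005152 - 0.004199 = 0.0009522 mol in a total volume of 0.04804 L.
[OH^-] = 0.0009522/0.04804 = 0.01982 M, so pOH = 1.70 and pH = 14.00 - 1.70 = 12.30.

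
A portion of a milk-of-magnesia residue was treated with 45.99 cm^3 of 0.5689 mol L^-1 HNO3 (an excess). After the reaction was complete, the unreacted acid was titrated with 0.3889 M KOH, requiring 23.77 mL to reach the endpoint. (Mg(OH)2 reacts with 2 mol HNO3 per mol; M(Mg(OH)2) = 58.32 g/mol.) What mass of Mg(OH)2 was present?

Total n(HNO3) added = 0.5689 x 0.04599 = 0.02616 mol.
n(KOH) used = 0.3889 x 0.02377 = 0.009244 mol, which equals the excess n(HNO3).
So n(HNO3) consumed by the sample = 0.02616 - 0.009244 = 0.01692 mol.
n(Mg(OH)2) = 0.01692 / 2 = 0.008460 mol.
mass = 0.008460 mol x 58.32 g/mol = 0.493 g.

0.493 g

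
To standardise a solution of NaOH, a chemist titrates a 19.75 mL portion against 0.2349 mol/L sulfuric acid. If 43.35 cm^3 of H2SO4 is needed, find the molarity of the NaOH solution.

n(H2SO4) delivered = 0.2349 x 0.04335 = 0.01018 mol.
The reaction is 2 NaOH + 1 H2SO4, so n(NaOH) = 0.01018 x 2/1 = 0.02037 mol.
[NaOH] = 0.02037 mol / 0.01975 L = 1.03 M.

1.03 M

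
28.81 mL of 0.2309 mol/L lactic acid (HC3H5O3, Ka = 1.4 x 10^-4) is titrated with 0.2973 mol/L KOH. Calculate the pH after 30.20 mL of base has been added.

n(acid) = 0.2309 x 0.02881 = 0.006652 mol; n(KOH) added = 0.2973 x 0.03020 = 0.008978 mol.
Base is in excess by 0.008978 - 0.006652 = 0.002326 mol in a total volume of 0.05901 L.
[OH^-] = 0.002326/0.05901 = 0.03942 M, so pOH = 1.40 and pH = 14.00 - 1.40 = 12.60.

12.60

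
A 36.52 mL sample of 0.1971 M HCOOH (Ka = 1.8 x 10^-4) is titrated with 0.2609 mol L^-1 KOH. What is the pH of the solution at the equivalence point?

n(HCOOH) = 0.1971 x 0.03652 = 0.007198 mol; V(KOH) at equivalence = 0.007198/0.2609 = 0.02759 L.
At equivalence all the acid is converted to HCOO-; total volume = 0.03652 + 0.02759 = 0.06411 L, so [HCOO-] = 0.007198/0.06411 = 0.1123 M.
Kb = Kw/Ka = 1.0e-14 / 1.8 x 10^-4 = 5.56e-11.
[OH^-] = sqrt(Kb x [HCOO-]) = sqrt(5.56e-11 x 0.1123) = 2.50e-6 M.
pOH = 5.60, so pH = 14.00 - 5.60 = 8.40.

8.40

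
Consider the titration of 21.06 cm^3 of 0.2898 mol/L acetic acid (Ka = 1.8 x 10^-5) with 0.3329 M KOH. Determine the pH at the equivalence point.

n(CH3COOH) = 0.2898 x 0.02106 = 0.006103 mol; V(KOH) at equivalence = 0.006103/0.3329 = 0.01833 L.
At equivalence all the acid is converted to CH3COO-; total volume = 0.02106 + 0.01833 = 0.03939 L, so [CH3COO-] = 0.006103/0.03939 = 0.1549 M.
Kb = Kw/Ka = 1.0e-14 / 1.8 x 10^-5 = 5.56e-10.
[OH^-] = sqrt(Kb x [CH3COO-]) = sqrt(5.56e-10 x 0.1549) = 9.28e-6 M.
pOH = 5.03, so pH = 14.00 - 5.03 = 8.97.

8.97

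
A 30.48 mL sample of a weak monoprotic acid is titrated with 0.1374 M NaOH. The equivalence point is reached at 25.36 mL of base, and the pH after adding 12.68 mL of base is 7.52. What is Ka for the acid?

12.68 mL is half of the equivalence volume, so this is the half-equivalence point where [HA] = [A^-].
At half-equivalence pH = pKa, so pKa = 7.52.
Ka = 10^(-7.52) = 3.0 x 10^-8.

3.0 x 10^-8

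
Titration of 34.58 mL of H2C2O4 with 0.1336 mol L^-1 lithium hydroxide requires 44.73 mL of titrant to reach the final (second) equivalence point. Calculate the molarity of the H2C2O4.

0.0864 M

n(LiOH) = 0.1336 x 0.04473 = 0.005976 mol.
At the final (second) equivalence point, 2 mol OH^- react per mol H2C2O4, so n(H2C2O4) = 0.005976 / 2 = 0.002988 mol.
[H2C2O4] = 0.002988 / 0.03458 L = 0.0864 M.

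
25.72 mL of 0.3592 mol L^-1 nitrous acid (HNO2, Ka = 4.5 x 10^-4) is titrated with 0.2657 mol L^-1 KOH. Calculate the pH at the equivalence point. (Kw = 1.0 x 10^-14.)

n(HNO2) = 0.3592 x 0.02572 = 0.009239 mol; V(KOH) at equivalence = 0.009239/0.2657 = 0.03477 L.
At equivalence all the acid is converted to NO2-; total volume = 0.02572 + 0.03477 = 0.06049 L, so [NO2-] = 0.009239/0.06049 = 0.1527 M.
Kb = Kw/Ka = 1.0e-14 / 4.5 x 10^-4 = 2.22e-11.
[OH^-] = sqrt(Kb x [NO2-]) = sqrt(2.22e-11 x 0.1527) = 1.84e-6 M.
pOH = 5.73, so pH = 14.00 - 5.73 = 8.27.

8.27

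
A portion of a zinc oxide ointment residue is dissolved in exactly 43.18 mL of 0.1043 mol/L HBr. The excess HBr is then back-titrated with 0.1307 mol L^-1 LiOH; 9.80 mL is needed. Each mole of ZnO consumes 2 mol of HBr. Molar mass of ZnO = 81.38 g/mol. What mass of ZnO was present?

0.131 g

Total n(HBr) added = 0.1043 x 0.04318 = 0.004504 mol.
n(LiOH) used = 0.1307 x 0.009800 = 0.001281 mol, which equals the excess n(HBr).
So n(HBr) consumed by the sample = 0.004504 - 0.001281 = 0.003223 mol.
n(ZnO) = 0.003223 / 2 = 0.001611 mol.
mass = 0.001611 mol x 81.38 g/mol = 0.131 g.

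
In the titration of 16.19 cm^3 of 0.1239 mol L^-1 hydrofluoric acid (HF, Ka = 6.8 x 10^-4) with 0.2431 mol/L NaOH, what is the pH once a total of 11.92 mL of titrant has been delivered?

n(acid) = 0.1239 x 0.01619 = 0.002006 mol; n(NaOH) added = 0.2431 x 0.01192 = 0.002898 mol.
Base is in excess by 0.002898 - 0.002006 = 0.0008918 mol in a total volume of 0.02811 L.
[OH^-] = 0.0008918/0.02811 = 0.03173 M, so pOH = 1.50 and pH = 14.00 - 1.50 = 12.50.

12.50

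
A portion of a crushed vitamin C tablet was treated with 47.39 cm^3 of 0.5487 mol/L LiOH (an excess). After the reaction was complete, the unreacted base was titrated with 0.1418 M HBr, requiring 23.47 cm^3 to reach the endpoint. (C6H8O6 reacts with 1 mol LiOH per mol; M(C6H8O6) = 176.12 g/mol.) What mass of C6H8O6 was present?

Total n(LiOH) added = 0.5487 x 0.04739 = 0.02600 mol.
n(HBr) used = 0.1418 x 0.02347 = 0.003328 mol, which equals the excess n(LiOH).
So n(LiOH) consumed by the sample = 0.02600 - 0.003328 = 0.02267 mol.
n(C6H8O6) = 0.02267 / 1 = 0.02267 mol.
mass = 0.02267 mol x 176.12 g/mol = 3.99 g.

3.99 g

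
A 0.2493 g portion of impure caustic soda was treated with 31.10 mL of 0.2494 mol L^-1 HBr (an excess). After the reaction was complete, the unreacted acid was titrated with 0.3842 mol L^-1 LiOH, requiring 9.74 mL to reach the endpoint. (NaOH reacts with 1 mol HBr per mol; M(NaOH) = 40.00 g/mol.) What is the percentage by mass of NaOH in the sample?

64.4%

Total n(HBr) added = 0.2494 x 0.03110 = 0.007756 mol.
n(LiOH) used = 0.3842 x 0.009740 = 0.003742 mol, which equals the excess n(HBr).
So n(HBr) consumed by the sample = 0.007756 - 0.003742 = 0.004014 mol.
n(NaOH) = 0.004014 / 1 = 0.004014 mol.
mass NaOH = 0.004014 x 40.00 = 0.1606 g, so %NaOH = 0.1606/0.2493 x 100 = 64.4%.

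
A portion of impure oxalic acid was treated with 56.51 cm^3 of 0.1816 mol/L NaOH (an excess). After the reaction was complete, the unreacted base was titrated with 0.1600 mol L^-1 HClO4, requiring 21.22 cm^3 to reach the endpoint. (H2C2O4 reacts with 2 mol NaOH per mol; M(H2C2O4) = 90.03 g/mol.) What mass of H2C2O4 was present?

Total n(NaOH) added = 0.1816 x 0.05651 = 0.01026 mol.
n(HClO4) used = 0.1600 x 0.02122 = 0.003395 mol, which equals the excess n(NaOH).
So n(NaOH) consumed by the sample = 0.01026 - 0.003395 = 0.006867 mol.
n(H2C2O4) = 0.006867 / 2 = 0.003434 mol.
mass = 0.003434 mol x 90.03 g/mol = 0.309 g.

0.309 g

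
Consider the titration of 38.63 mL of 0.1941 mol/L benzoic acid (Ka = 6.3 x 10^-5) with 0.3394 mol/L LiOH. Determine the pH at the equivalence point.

n(C6H5COOH) = 0.1941 x 0.03863 = 0.007498 mol; V(LiOH) at equivalence = 0.007498/0.3394 = 0.02209 L.
At equivalence all the acid is converted to C6H5COO-; total volume = 0.03863 + 0.02209 = 0.06072 L, so [C6H5COO-] = 0.007498/0.06072 = 0.1235 M.
Kb = Kw/Ka = 1.0e-14 / 6.3 x 10^-5 = 1.59e-10.
[OH^-] = sqrt(Kb x [C6H5COO-]) = sqrt(1.59e-10 x 0.1235) = 4.43e-6 M.
pOH = 5.35, so pH = 14.00 - 5.35 = 8.65.

8.65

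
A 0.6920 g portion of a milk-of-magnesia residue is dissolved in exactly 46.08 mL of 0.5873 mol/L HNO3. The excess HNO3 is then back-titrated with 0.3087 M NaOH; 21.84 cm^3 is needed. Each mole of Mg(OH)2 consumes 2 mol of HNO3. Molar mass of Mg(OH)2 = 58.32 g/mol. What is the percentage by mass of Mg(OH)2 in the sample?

Total n(HNO3) added = 0.5873 x 0.04608 = 0.02706 mol.
n(NaOH) used = 0.3087 x 0.02184 = 0.006742 mol, which equals the excess n(HNO3).
So n(HNO3) consumed by the sample = 0.02706 - 0.006742 = 0.02032 mol.
n(Mg(OH)2) = 0.02032 / 2 = 0.01016 mol.
mass Mg(OH)2 = 0.01016 x 58.32 = 0.5926 g, so %Mg(OH)2 = 0.5926/0.6920 x 100 = 85.6%.

85.6%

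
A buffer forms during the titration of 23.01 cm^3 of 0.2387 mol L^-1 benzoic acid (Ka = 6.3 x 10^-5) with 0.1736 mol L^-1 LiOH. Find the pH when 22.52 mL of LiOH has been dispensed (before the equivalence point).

Initial n(C6H5COOH) = 0.2387 x 0.02301 = 0.005492 mol.
n(LiOH) added = 0.1736 x 0.02252 = 0.003909 mol, converting that many moles of C6H5COOH to C6H5COO-.
Remaining n(C6H5COOH) = 0.001583 mol; n(C6H5COO-) = 0.003909 mol.
By Henderson-Hasselbalch, pH = pKa + log([A^-]/[HA]) = 4.20 + log(0.003909/0.001583) = 4.20 + (+0.39) = 4.59.

4.59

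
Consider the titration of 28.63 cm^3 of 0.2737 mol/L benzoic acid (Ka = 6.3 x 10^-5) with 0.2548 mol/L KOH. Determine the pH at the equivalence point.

n(C6H5COOH) = 0.2737 x 0.02863 = 0.007836 mol; V(KOH) at equivalence = 0.007836/0.2548 = 0.03075 L.
At equivalence all the acid is converted to C6H5COO-; total volume = 0.02863 + 0.03075 = 0.05938 L, so [C6H5COO-] = 0.007836/0.05938 = 0.1320 M.
Kb = Kw/Ka = 1.0e-14 / 6.3 x 10^-5 = 1.59e-10.
[OH^-] = sqrt(Kb x [C6H5COO-]) = sqrt(1.59e-10 x 0.1320) = 4.58e-6 M.
pOH = 5.34, so pH = 14.00 - 5.34 = 8.66.

8.66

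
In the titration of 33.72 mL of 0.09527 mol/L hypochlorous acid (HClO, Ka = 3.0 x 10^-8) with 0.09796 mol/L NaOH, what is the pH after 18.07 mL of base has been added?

7.61

Initial n(HClO) = 0.09527 x 0.03372 = 0.003213 mol.
n(NaOH) added = 0.09796 x 0.01807 = 0.001770 mol, converting that many moles of HClO to ClO-.
Remaining n(HClO) = 0.001442 mol; n(ClO-) = 0.001770 mol.
By Henderson-Hasselbalch, pH = pKa + log([A^-]/[HA]) = 7.52 + log(0.001770/0.001442) = 7.52 + (+0.09) = 7.61.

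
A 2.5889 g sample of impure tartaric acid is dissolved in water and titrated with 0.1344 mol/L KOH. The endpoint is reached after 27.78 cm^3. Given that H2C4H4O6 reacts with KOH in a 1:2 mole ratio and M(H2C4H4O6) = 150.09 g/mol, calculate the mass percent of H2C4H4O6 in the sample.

n(KOH) = 0.1344 x 0.02778 = 0.003734 mol.
n(H2C4H4O6) = 0.003734 / 2 = 0.001867 mol.
mass of H2C4H4O6 = 0.001867 x 150.09 = 0.2802 g.
% purity = 0.2802 / 2.5889 x 100 = 10.8%.

10.8%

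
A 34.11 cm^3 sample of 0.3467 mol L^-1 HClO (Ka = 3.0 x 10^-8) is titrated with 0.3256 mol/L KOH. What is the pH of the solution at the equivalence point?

10.37

n(HClO) = 0.3467 x 0.03411 = 0.01183 mol; V(KOH) at equivalence = 0.01183/0.3256 = 0.03632 L.
At equivalence all the acid is converted to ClO-; total volume = 0.03411 + 0.03632 = 0.07043 L, so [ClO-] = 0.01183/0.07043 = 0.1679 M.
Kb = Kw/Ka = 1.0e-14 / 3.0 x 10^-8 = 3.33e-7.
[OH^-] = sqrt(Kb x [ClO-]) = sqrt(3.33e-7 x 0.1679) = 0.000237 M.
pOH = 3.63, so pH = 14.00 - 3.63 = 10.37.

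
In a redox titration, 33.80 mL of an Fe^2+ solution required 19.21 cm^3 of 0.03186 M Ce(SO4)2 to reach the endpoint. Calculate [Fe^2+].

n(Ce(SO4)2) = 0.03186 x 0.01921 = 0.0006120 mol.
From the balanced equation, 1 mol Ce(SO4)2 reacts with 1 mol Fe^2+, so n(Fe^2+) = 0.0006120 x 1/1 = 0.0006120 mol.
[Fe^2+] = 0.0006120 / 0.03380 L = 0.0181 M.

0.0181 M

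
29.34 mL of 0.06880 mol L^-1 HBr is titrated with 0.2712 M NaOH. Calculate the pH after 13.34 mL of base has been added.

n(acid) = 0.06880 x 0.02934 = 0.002019 mol; n(NaOH) added = 0.2712 x 0.01334 = 0.003618 mol.
Base is in excess by 0.003618 - 0.002019 = 0.001599 mol in a total volume of 0.04268 L.
[OH^-] = 0.001599/0.04268 = 0.03747 M, so pOH = 1.43 and pH = 14.00 - 1.43 = 12.57.

12.57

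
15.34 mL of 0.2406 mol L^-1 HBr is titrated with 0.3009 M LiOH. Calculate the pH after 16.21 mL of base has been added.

n(acid) = 0.2406 x 0.01534 = 0.003691 mol; n(LiOH) added = 0.3009 x 0.01621 = 0.004878 mol.
Base is in excess by 0.004878 - 0.003691 = 0.001187 mol in a total volume of 0.03155 L.
[OH^-] = 0.001187/0.03155 = 0.03762 M, so pOH = 1.42 and pH = 14.00 - 1.42 = 12.58.

12.58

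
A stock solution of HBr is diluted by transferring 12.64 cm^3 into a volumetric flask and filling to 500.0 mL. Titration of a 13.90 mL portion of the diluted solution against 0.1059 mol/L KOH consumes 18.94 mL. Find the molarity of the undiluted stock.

n(KOH) = 0.1059 x 0.01894 = 0.002006 mol.
n(HBr) in the aliquot = 0.002006 mol.
[diluted HBr] = 0.002006 / 0.01390 = 0.1443 M.
Dilution factor = 500.0/12.64 = 39.56, so [stock] = 0.1443 x 39.56 = 5.71 M.

5.71 M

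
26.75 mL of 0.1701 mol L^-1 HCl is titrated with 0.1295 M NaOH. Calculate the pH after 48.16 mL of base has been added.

12.35

n(acid) = 0.1701 x 0.02675 = 0.004550 mol; n(NaOH) added = 0.1295 x 0.04816 = 0.006237 mol.
Base is in excess by 0.006237 - 0.004550 = 0.001687 mol in a total volume of 0.07491 L.
[OH^-] = 0.001687/0.07491 = 0.02251 M, so pOH = 1.65 and pH = 14.00 - 1.65 = 12.35.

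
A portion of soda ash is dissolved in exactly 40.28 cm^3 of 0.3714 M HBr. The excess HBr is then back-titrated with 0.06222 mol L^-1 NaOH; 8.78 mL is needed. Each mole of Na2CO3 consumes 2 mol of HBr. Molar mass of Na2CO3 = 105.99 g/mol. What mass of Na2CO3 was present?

Total n(HBr) added = 0.3714 x 0.04028 = 0.01496 mol.
n(NaOH) used = 0.06222 x 0.008780 = 0.0005463 mol, which equals the excess n(HBr).
So n(HBr) consumed by the sample = 0.01496 - 0.0005463 = 0.01441 mol.
n(Na2CO3) = 0.01441 / 2 = 0.007207 mol.
mass = 0.007207 mol x 105.99 g/mol = 0.764 g.

0.764 g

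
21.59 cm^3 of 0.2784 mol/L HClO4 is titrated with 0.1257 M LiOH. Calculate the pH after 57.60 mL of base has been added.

n(acid) = 0.2784 x 0.02159 = 0.006011 mol; n(LiOH) added = 0.1257 x 0.05760 = 0.007240 mol.
Base is in excess by 0.007240 - 0.006011 = 0.001230 mol in a total volume of 0.07919 L.
[OH^-] = 0.001230/0.07919 = 0.01553 M, so pOH = 1.81 and pH = 14.00 - 1.81 = 12.19.

12.19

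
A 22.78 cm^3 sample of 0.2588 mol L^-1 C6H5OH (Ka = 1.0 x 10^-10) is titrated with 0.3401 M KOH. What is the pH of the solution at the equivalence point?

n(C6H5OH) = 0.2588 x 0.02278 = 0.005895 mol; V(KOH) at equivalence = 0.005895/0.3401 = 0.01733 L.
At equivalence all the acid is converted to C6H5O-; total volume = 0.02278 + 0.01733 = 0.04011 L, so [C6H5O-] = 0.005895/0.04011 = 0.1470 M.
Kb = Kw/Ka = 1.0e-14 / 1.0 x 10^-10 = 0.000100.
[OH^-] = sqrt(Kb x [C6H5O-]) = sqrt(0.000100 x 0.1470) = 0.00383 M.
pOH = 2.42, so pH = 14.00 - 2.42 = 11.58.

11.58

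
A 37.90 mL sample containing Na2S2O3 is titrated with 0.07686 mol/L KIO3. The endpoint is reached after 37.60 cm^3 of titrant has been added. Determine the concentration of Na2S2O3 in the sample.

n(KIO3) = 0.07686 x 0.03760 = 0.002890 mol.
From the balanced equation, 1 mol KIO3 reacts with 6 mol Na2S2O3, so n(Na2S2O3) = 0.002890 x 6/1 = 0.01734 mol.
[Na2S2O3] = 0.01734 / 0.03790 L = 0.458 M.

0.458 M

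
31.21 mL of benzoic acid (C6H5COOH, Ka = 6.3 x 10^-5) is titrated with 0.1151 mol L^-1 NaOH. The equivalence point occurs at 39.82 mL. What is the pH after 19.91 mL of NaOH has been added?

4.20

19.91 mL is exactly half the equivalence volume (39.82/2), i.e. the half-equivalence point.
There, n(HA) = n(A^-), so pH = pKa = -log(6.3 x 10^-5) = 4.20.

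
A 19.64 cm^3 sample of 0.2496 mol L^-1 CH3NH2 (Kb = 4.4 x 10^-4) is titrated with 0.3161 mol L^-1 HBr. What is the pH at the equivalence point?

5.75

n(CH3NH2) = 0.2496 x 0.01964 = 0.004902 mol; V(HBr) at equivalence = 0.004902/0.3161 = 0.01551 L.
At equivalence the base is fully converted to CH3NH3+; total volume = 0.03515 L, so [CH3NH3+] = 0.004902/0.03515 = 0.1395 M.
Ka(CH3NH3+) = Kw/Kb = 1.0e-14 / 4.4 x 10^-4 = 2.27e-11.
[H^+] = sqrt(Ka x [CH3NH3+]) = sqrt(2.27e-11 x 0.1395) = 1.78e-6 M.
pH = -log(1.78e-6) = 5.75.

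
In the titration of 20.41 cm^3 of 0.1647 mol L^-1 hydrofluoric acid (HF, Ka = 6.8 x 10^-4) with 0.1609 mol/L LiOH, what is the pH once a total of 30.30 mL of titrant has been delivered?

n(acid) = 0.1647 x 0.02041 = 0.003362 mol; n(LiOH) added = 0.1609 x 0.03030 = 0.004875 mol.
Base is in excess by 0.004875 - 0.003362 = 0.001514 mol in a total volume of 0.05071 L.
[OH^-] = 0.001514/0.05071 = 0.02985 M, so pOH = 1.53 and pH = 14.00 - 1.53 = 12.47.

12.47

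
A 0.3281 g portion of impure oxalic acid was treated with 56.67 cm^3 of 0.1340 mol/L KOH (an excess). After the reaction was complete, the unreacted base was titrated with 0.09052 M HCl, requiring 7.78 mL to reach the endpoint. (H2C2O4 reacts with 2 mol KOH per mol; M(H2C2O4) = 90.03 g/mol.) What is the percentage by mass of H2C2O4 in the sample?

Total n(KOH) added = 0.1340 x 0.05667 = 0.007594 mol.
n(HCl) used = 0.09052 x 0.007780 = 0.0007042 mol, which equals the excess n(KOH).
So n(KOH) consumed by the sample = 0.007594 - 0.0007042 = 0.006890 mol.
n(H2C2O4) = 0.006890 / 2 = 0.003445 mol.
mass H2C2O4 = 0.003445 x 90.03 = 0.3101 g, so %H2C2O4 = 0.3101/0.3281 x 100 = 94.5%.

94.5%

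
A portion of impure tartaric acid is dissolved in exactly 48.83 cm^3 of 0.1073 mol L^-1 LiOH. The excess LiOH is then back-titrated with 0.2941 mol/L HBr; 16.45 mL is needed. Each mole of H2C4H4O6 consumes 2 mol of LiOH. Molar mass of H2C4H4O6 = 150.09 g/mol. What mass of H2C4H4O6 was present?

Total n(LiOH) added = 0.1073 x 0.04883 = 0.005239 mol.
n(HBr) used = 0.2941 x 0.01645 = 0.004838 mol, which equals the excess n(LiOH).
So n(LiOH) consumed by the sample = 0.005239 - 0.004838 = 0.0004015 mol.
n(H2C4H4O6) = 0.0004015 / 2 = 0.0002008 mol.
mass = 0.0002008 mol x 150.09 g/mol = 0.0301 g.

0.0301 g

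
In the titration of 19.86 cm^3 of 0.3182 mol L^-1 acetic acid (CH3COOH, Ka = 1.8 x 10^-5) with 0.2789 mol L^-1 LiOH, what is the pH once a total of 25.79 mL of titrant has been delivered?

12.28

n(acid) = 0.3182 x 0.01986 = 0.006319 mol; n(LiOH) added = 0.2789 x 0.02579 = 0.007193 mol.
Base is in excess by 0.007193 - 0.006319 = 0.0008734 mol in a total volume of 0.04565 L.
[OH^-] = 0.0008734/0.04565 = 0.01913 M, so pOH = 1.72 and pH = 14.00 - 1.72 = 12.28.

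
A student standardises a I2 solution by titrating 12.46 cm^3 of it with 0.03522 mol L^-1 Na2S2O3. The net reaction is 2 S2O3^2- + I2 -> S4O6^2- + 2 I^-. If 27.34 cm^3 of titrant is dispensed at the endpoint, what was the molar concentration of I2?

0.0386 M

n(Na2S2O3) = 0.03522 x 0.02734 = 0.0009629 mol.
From the balanced equation, 2 mol Na2S2O3 reacts with 1 mol I2, so n(I2) = 0.0009629 x 1/2 = 0.0004815 mol.
[I2] = 0.0004815 / 0.01246 L = 0.0386 M.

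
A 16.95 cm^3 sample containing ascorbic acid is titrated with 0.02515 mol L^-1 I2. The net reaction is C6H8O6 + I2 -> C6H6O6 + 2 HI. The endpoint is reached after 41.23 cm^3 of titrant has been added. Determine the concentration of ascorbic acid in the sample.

n(I2) = 0.02515 x 0.04123 = 0.001037 mol.
From the balanced equation, 1 mol I2 reacts with 1 mol ascorbic acid, so n(ascorbic acid) = 0.001037 x 1/1 = 0.001037 mol.
[ascorbic acid] = 0.001037 / 0.01695 L = 0.0612 M.

0.0612 M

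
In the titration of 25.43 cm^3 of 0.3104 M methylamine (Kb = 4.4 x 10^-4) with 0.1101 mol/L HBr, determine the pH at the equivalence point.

5.87

n(CH3NH2) = 0.3104 x 0.02543 = 0.007893 mol; V(HBr) at equivalence = 0.007893/0.1101 = 0.07169 L.
At equivalence the base is fully converted to CH3NH3+; total volume = 0.09712 L, so [CH3NH3+] = 0.007893/0.09712 = 0.08127 M.
Ka(CH3NH3+) = Kw/Kb = 1.0e-14 / 4.4 x 10^-4 = 2.27e-11.
[H^+] = sqrt(Ka x [CH3NH3+]) = sqrt(2.27e-11 x 0.08127) = 1.36e-6 M.
pH = -log(1.36e-6) = 5.87.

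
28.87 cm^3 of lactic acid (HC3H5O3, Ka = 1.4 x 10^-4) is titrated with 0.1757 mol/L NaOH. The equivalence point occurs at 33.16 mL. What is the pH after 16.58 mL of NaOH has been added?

16.58 mL is exactly half the equivalence volume (33.16/2), i.e. the half-equivalence point.
There, n(HA) = n(A^-), so pH = pKa = -log(1.4 x 10^-4) = 3.85.

3.85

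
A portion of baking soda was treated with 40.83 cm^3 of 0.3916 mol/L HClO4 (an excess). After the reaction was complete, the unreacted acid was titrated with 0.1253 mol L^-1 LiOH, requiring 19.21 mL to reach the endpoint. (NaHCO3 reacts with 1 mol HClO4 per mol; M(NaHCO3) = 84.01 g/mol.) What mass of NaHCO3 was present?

Total n(HClO4) added = 0.3916 x 0.04083 = 0.01599 mol.
n(LiOH) used = 0.1253 x 0.01921 = 0.002407 mol, which equals the excess n(HClO4).
So n(HClO4) consumed by the sample = 0.01599 - 0.002407 = 0.01358 mol.
n(NaHCO3) = 0.01358 / 1 = 0.01358 mol.
mass = 0.01358 mol x 84.01 g/mol = 1.14 g.

1.14 g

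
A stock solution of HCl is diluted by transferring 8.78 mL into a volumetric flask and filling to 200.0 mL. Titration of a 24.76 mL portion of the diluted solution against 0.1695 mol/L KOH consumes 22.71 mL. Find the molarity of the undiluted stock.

3.54 M

n(KOH) = 0.1695 x 0.02271 = 0.003849 mol.
n(HCl) in the aliquot = 0.003849 mol.
[diluted HCl] = 0.003849 / 0.02476 = 0.1555 M.
Dilution factor = 200.0/8.780 = 22.78, so [stock] = 0.1555 x 22.78 = 3.54 M.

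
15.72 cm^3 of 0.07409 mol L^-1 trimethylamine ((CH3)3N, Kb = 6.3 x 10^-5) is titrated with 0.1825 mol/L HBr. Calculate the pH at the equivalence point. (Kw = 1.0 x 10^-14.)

5.54

n((CH3)3N) = 0.07409 x 0.01572 = 0.001165 mol; V(HBr) at equivalence = 0.001165/0.1825 = 0.006382 L.
At equivalence the base is fully converted to (CH3)3NH+; total volume = 0.02210 L, so [(CH3)3NH+] = 0.001165/0.02210 = 0.05270 M.
Ka((CH3)3NH+) = Kw/Kb = 1.0e-14 / 6.3 x 10^-5 = 1.59e-10.
[H^+] = sqrt(Ka x [(CH3)3NH+]) = sqrt(1.59e-10 x 0.05270) = 2.89e-6 M.
pH = -log(2.89e-6) = 5.54.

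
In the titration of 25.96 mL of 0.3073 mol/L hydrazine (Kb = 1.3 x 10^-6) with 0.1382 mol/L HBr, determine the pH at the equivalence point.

n(N2H4) = 0.3073 x 0.02596 = 0.007978 mol; V(HBr) at equivalence = 0.007978/0.1382 = 0.05772 L.
At equivalence the base is fully converted to N2H5+; total volume = 0.08368 L, so [N2H5+] = 0.007978/0.08368 = 0.09533 M.
Ka(N2H5+) = Kw/Kb = 1.0e-14 / 1.3 x 10^-6 = 7.69e-9.
[H^+] = sqrt(Ka x [N2H5+]) = sqrt(7.69e-9 x 0.09533) = 2.71e-5 M.
pH = -log(2.71e-5) = 4.57.

4.57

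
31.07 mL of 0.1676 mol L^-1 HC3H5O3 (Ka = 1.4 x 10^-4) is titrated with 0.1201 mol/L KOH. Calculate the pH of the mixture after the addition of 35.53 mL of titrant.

Initial n(HC3H5O3) = 0.1676 x 0.03107 = 0.005207 mol.
n(KOH) added = 0.1201 x 0.03553 = 0.004267 mol, converting that many moles of HC3H5O3 to C3H5O3-.
Remaining n(HC3H5O3) = 0.0009402 mol; n(C3H5O3-) = 0.004267 mol.
By Henderson-Hasselbalch, pH = pKa + log([A^-]/[HA]) = 3.85 + log(0.004267/0.0009402) = 3.85 + (+0.66) = 4.51.

4.51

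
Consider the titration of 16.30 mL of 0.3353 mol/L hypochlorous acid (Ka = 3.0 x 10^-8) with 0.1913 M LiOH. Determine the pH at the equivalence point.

10.30

n(HClO) = 0.3353 x 0.01630 = 0.005465 mol; V(LiOH) at equivalence = 0.005465/0.1913 = 0.02857 L.
At equivalence all the acid is converted to ClO-; total volume = 0.01630 + 0.02857 = 0.04487 L, so [ClO-] = 0.005465/0.04487 = 0.1218 M.
Kb = Kw/Ka = 1.0e-14 / 3.0 x 10^-8 = 3.33e-7.
[OH^-] = sqrt(Kb x [ClO-]) = sqrt(3.33e-7 x 0.1218) = 0.000201 M.
pOH = 3.70, so pH = 14.00 - 3.70 = 10.30.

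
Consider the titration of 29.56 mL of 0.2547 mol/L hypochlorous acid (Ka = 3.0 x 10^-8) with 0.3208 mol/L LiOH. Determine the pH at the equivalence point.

10.34

n(HClO) = 0.2547 x 0.02956 = 0.007529 mol; V(LiOH) at equivalence = 0.007529/0.3208 = 0.02347 L.
At equivalence all the acid is converted to ClO-; total volume = 0.02956 + 0.02347 = 0.05303 L, so [ClO-] = 0.007529/0.05303 = 0.1420 M.
Kb = Kw/Ka = 1.0e-14 / 3.0 x 10^-8 = 3.33e-7.
[OH^-] = sqrt(Kb x [ClO-]) = sqrt(3.33e-7 x 0.1420) = 0.000218 M.
pOH = 3.66, so pH = 14.00 - 3.66 = 10.34.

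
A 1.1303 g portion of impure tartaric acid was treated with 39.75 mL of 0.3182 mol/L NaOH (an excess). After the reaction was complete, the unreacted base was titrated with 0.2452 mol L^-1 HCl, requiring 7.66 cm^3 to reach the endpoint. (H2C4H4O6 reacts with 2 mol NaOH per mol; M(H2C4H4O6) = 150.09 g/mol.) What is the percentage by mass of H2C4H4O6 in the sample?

Total n(NaOH) added = 0.3182 x 0.03975 = 0.01265 mol.
n(HCl) used = 0.2452 x 0.007660 = 0.001878 mol, which equals the excess n(NaOH).
So n(NaOH) consumed by the sample = 0.01265 - 0.001878 = 0.01077 mol.
n(H2C4H4O6) = 0.01077 / 2 = 0.005385 mol.
mass H2C4H4O6 = 0.005385 x 150.09 = 0.8083 g, so %H2C4H4O6 = 0.8083/1.1303 x 100 = 71.5%.

71.5%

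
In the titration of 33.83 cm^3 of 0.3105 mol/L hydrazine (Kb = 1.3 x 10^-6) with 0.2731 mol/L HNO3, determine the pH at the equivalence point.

4.48

n(N2H4) = 0.3105 x 0.03383 = 0.01050 mol; V(HNO3) at equivalence = 0.01050/0.2731 = 0.03846 L.
At equivalence the base is fully converted to N2H5+; total volume = 0.07229 L, so [N2H5+] = 0.01050/0.07229 = 0.1453 M.
Ka(N2H5+) = Kw/Kb = 1.0e-14 / 1.3 x 10^-6 = 7.69e-9.
[H^+] = sqrt(Ka x [N2H5+]) = sqrt(7.69e-9 x 0.1453) = 3.34e-5 M.
pH = -log(3.34e-5) = 4.48.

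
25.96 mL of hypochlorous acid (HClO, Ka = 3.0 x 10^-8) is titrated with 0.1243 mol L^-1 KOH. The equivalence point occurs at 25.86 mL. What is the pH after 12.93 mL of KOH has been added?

12.93 mL is exactly half the equivalence volume (25.86/2), i.e. the half-equivalence point.
There, n(HA) = n(A^-), so pH = pKa = -log(3.0 x 10^-8) = 7.52.

7.52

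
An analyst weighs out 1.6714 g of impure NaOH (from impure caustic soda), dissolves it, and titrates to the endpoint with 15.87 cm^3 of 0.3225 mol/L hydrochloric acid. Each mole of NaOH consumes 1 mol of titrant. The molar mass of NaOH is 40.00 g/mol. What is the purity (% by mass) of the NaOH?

12.2%

n(HCl) = 0.3225 x 0.01587 = 0.005118 mol.
n(NaOH) = 0.005118 / 1 = 0.005118 mol.
mass of NaOH = 0.005118 x 40.00 = 0.2047 g.
% purity = 0.2047 / 1.6714 x 100 = 12.2%.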